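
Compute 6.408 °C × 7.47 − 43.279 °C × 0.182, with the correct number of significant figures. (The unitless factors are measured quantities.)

6.408 × 7.47 = 47.86776 → 47.9 °C (3 s.f., last digit at the 10^-1 place).
43.279 × 0.182 = 7.876778 → 7.88 °C (3 s.f., last digit at the 10^-2 place).
Difference: 39.990982 °C; keep the coarser place, 10^-1.
Result: 40.0 °C.

40.0 °C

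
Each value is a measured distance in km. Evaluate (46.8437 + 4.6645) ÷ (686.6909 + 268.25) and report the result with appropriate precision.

46.8437 + 4.6645 = 51.5082, limited to 4 d.p. → 6 s.f.; 686.6909 + 268.25 = 954.9409, limited to 2 d.p. → 5 s.f.
Carrying full precision, 51.5082 ÷ 954.9409 = 0.0539386259401…; keep min(6, 5) = 5 s.f.
Rounded to 5 significant figures: 0.053939.

0.053939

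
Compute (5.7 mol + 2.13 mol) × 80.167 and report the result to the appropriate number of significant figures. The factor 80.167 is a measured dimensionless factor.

5.7 mol + 2.13 mol = 7.83 mol; the sum is limited to 1 decimal place (2 s.f.).
Carrying full precision, 7.83 × 80.167 = 627.70761 mol; 80.167 has 5 s.f., so the result keeps min(2, 5) = 2 s.f.
Rounded to 2 significant figures: 6.3 × 10² mol.

6.3 × 10² mol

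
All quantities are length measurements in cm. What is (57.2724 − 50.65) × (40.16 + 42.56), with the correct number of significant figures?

548 cm²

57.2724 − 50.65 = 6.6224, limited to 2 d.p. → 3 s.f.; 40.16 + 42.56 = 82.72, limited to 2 d.p. → 4 s.f.
Carrying full precision, 6.6224 × 82.72 = 547.804928; keep min(3, 4) = 3 s.f.
Rounded to 3 significant figures: 548 cm².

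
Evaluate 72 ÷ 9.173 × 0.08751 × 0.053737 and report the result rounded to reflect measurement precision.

0.037

72 ÷ 9.173 × 0.08751 × 0.053737 = 0.0369106934089…
Multiplication/division keeps the fewest significant figures: 72 → 2 s.f., 9.173 → 4 s.f., 0.08751 → 4 s.f., 0.053737 → 5 s.f.; limit is 2.
Rounded to 2 significant figures: 0.037.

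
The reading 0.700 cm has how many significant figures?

3

0.700: leading zeros are not significant; trailing zeros after a decimal point are significant.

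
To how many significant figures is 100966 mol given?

100966: zeros between nonzero digits are significant.

6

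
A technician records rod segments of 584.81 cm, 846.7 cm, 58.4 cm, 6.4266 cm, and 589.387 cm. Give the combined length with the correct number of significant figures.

2085.7 cm

584.81 cm + 846.7 cm + 58.4 cm + 6.4266 cm + 589.387 cm = 2085.7236 cm.
Addition/subtraction keeps the fewest decimal places: 584.81 → 2 decimal places, 846.7 → 1 decimal place, 58.4 → 1 decimal place, 6.4266 → 4 decimal places, 589.387 → 3 decimal places; limit is 1.
Rounded to 1 decimal place: 2085.7 cm.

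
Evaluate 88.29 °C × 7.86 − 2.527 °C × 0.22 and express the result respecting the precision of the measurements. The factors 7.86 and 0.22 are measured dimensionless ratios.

693 °C

88.29 × 7.86 = 693.9594 → 694 °C (3 s.f., last digit at the 10^0 place).
2.527 × 0.22 = 0.55594 → 0.56 °C (2 s.f., last digit at the 10^-2 place).
Difference: 693.40346 °C; keep the coarser place, 10^0.
Result: 693 °C.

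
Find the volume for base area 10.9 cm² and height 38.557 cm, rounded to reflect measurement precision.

volume = 10.9 cm² × 38.557 cm = 420.2713 cm³.
10.9 has 3 significant figures; 38.557 has 5.
Division/multiplication keeps the fewest: 3 significant figures.
Rounded: 420. cm³.

420. cm³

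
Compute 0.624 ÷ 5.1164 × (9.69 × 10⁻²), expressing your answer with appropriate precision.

0.0118

0.624 ÷ 5.1164 × (9.69 × 10⁻²) = 0.0118179970292…
Multiplication/division keeps the fewest significant figures: 0.624 → 3 s.f., 5.1164 → 5 s.f., 9.69 × 10⁻² → 3 s.f.; limit is 3.
Rounded to 3 significant figures: 0.0118.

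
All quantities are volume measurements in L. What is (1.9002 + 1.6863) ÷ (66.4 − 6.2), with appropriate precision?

1.9002 + 1.6863 = 3.5865, limited to 4 d.p. → 5 s.f.; 66.4 − 6.2 = 60.2, limited to 1 d.p. → 3 s.f.
Carrying full precision, 3.5865 ÷ 60.2 = 0.0595764119601…; keep min(5, 3) = 3 s.f.
Rounded to 3 significant figures: 5.96 × 10⁻².

5.96 × 10⁻²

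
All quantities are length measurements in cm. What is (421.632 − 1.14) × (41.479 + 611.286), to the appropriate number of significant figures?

2.7448 × 10⁵ cm²

421.632 − 1.14 = 420.492, limited to 2 d.p. → 5 s.f.; 41.479 + 611.286 = 652.765, limited to 3 d.p. → 6 s.f.
Carrying full precision, 420.492 × 652.765 = 274482.46038; keep min(5, 6) = 5 s.f.
Rounded to 5 significant figures: 2.7448 × 10⁵ cm².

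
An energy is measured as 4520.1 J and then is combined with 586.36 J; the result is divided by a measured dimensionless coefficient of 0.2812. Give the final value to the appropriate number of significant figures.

1.816 × 10⁴ J

4520.1 J + 586.36 J = 5106.46 J; the sum is limited to 1 decimal place (5 s.f.).
Carrying full precision, 5106.46 ÷ 0.2812 = 18159.5305832… J; 0.2812 has 4 s.f., so the result keeps min(5, 4) = 4 s.f.
Rounded to 4 significant figures: 1.816 × 10⁴ J.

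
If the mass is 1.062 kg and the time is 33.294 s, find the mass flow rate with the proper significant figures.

0.03190 kg/s

mass flow rate = 1.062 kg ÷ 33.294 s = 0.0318976392143… kg/s.
1.062 has 4 significant figures; 33.294 has 5.
Division/multiplication keeps the fewest: 4 significant figures.
Rounded: 0.03190 kg/s.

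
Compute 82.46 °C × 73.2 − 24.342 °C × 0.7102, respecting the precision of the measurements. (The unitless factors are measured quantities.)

6.02 × 10^3 °C

82.46 × 73.2 = 6036.072 → 6.04 × 10^3 °C (3 s.f., last digit at the 10^1 place).
24.342 × 0.7102 = 17.2876884 → 17.29 °C (4 s.f., last digit at the 10^-2 place).
Difference: 6018.7843116 °C; keep the coarser place, 10^1.
Result: 6.02 × 10^3 °C.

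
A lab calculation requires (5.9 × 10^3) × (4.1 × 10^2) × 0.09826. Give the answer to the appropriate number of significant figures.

(5.9 × 10^3) × (4.1 × 10^2) × 0.09826 = 237690.94
Multiplication/division keeps the fewest significant figures: 5.9 × 10^3 → 2 s.f., 4.1 × 10^2 → 2 s.f., 0.09826 → 4 s.f.; limit is 2.
Rounded to 2 significant figures: 2.4 × 10^5.

2.4 × 10^5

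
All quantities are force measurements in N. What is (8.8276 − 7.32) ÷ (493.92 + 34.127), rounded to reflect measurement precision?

0.00286

8.8276 − 7.32 = 1.5076, limited to 2 d.p. → 3 s.f.; 493.92 + 34.127 = 528.047, limited to 2 d.p. → 5 s.f.
Carrying full precision, 1.5076 ÷ 528.047 = 0.00285504888769…; keep min(3, 5) = 3 s.f.
Rounded to 3 significant figures: 0.00286.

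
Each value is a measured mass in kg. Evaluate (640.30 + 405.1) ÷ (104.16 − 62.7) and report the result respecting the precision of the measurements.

640.30 + 405.1 = 1045.40, limited to 1 d.p. → 5 s.f.; 104.16 − 62.7 = 41.46, limited to 1 d.p. → 3 s.f.
Carrying full precision, 1045.40 ÷ 41.46 = 25.2146647371…; keep min(5, 3) = 3 s.f.
Rounded to 3 significant figures: 25.2.

25.2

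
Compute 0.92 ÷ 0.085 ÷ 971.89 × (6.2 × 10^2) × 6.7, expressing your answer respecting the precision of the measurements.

46

0.92 ÷ 0.085 ÷ 971.89 × (6.2 × 10^2) × 6.7 = 46.2613476592…
Multiplication/division keeps the fewest significant figures: 0.92 → 2 s.f., 0.085 → 2 s.f., 971.89 → 5 s.f., 6.2 × 10^2 → 2 s.f., 6.7 → 2 s.f.; limit is 2.
Rounded to 2 significant figures: 46.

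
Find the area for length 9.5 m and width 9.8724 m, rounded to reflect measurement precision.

94 m²

area = 9.5 m × 9.8724 m = 93.7878 m².
9.5 has 2 significant figures; 9.8724 has 5.
Division/multiplication keeps the fewest: 2 significant figures.
Rounded: 94 m².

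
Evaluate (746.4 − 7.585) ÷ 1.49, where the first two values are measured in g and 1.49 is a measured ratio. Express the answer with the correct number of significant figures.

746.4 g − 7.585 g = 738.815 g; the difference is limited to 1 decimal place (4 s.f.).
Carrying full precision, 738.815 ÷ 1.49 = 495.848993289… g; 1.49 has 3 s.f., so the result keeps min(4, 3) = 3 s.f.
Rounded to 3 significant figures: 496 g.

496 g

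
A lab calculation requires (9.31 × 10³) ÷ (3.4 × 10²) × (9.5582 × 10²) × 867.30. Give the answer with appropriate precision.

2.3 × 10⁷

(9.31 × 10³) ÷ (3.4 × 10²) × (9.5582 × 10²) × 867.30 = 22699496.4902…
Multiplication/division keeps the fewest significant figures: 9.31 × 10³ → 3 s.f., 3.4 × 10² → 2 s.f., 9.5582 × 10² → 5 s.f., 867.30 → 5 s.f.; limit is 2.
Rounded to 2 significant figures: 2.3 × 10⁷.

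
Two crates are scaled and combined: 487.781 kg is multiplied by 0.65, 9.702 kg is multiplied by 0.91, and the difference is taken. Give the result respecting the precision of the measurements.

487.781 × 0.65 = 317.05765 → 3.2 × 10² kg (2 s.f., last digit at the 10^1 place).
9.702 × 0.91 = 8.82882 → 8.8 kg (2 s.f., last digit at the 10^-1 place).
Difference: 308.22883 kg; keep the coarser place, 10^1.
Result: 3.1 × 10² kg.

3.1 × 10² kg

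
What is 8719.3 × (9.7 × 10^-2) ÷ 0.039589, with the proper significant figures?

2.1 × 10^4

8719.3 × (9.7 × 10^-2) ÷ 0.039589 = 21363.8157064…
Multiplication/division keeps the fewest significant figures: 8719.3 → 5 s.f., 9.7 × 10^-2 → 2 s.f., 0.039589 → 5 s.f.; limit is 2.
Rounded to 2 significant figures: 2.1 × 10^4.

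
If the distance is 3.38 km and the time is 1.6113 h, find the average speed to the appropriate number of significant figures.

2.10 km/h

average speed = 3.38 km ÷ 1.6113 h = 2.09768509899… km/h.
3.38 has 3 significant figures; 1.6113 has 5.
Division/multiplication keeps the fewest: 3 significant figures.
Rounded: 2.10 km/h.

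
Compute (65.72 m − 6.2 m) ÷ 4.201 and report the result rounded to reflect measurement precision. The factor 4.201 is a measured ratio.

14.2 m

65.72 m − 6.2 m = 59.52 m; the difference is limited to 1 decimal place (3 s.f.).
Carrying full precision, 59.52 ÷ 4.201 = 14.1680552249… m; 4.201 has 4 s.f., so the result keeps min(3, 4) = 3 s.f.
Rounded to 3 significant figures: 14.2 m.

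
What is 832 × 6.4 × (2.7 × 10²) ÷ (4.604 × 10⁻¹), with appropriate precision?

832 × 6.4 × (2.7 × 10²) ÷ (4.604 × 10⁻¹) = 3122710.68636…
Multiplication/division keeps the fewest significant figures: 832 → 3 s.f., 6.4 → 2 s.f., 2.7 × 10² → 2 s.f., 4.604 × 10⁻¹ → 4 s.f.; limit is 2.
Rounded to 2 significant figures: 3.1 × 10⁶.

3.1 × 10⁶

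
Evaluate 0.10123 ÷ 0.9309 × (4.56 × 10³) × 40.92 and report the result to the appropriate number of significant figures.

2.03 × 10⁴

0.10123 ÷ 0.9309 × (4.56 × 10³) × 40.92 = 20291.1506026…
Multiplication/division keeps the fewest significant figures: 0.10123 → 5 s.f., 0.9309 → 4 s.f., 4.56 × 10³ → 3 s.f., 40.92 → 4 s.f.; limit is 3.
Rounded to 3 significant figures: 2.03 × 10⁴.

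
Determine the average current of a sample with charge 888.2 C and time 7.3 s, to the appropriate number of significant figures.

average current = 888.2 C ÷ 7.3 s = 121.671232877… A.
888.2 has 4 significant figures; 7.3 has 2.
Division/multiplication keeps the fewest: 2 significant figures.
Rounded: 1.2 × 10² A.

1.2 × 10² A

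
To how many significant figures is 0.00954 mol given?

0.00954: leading zeros are not significant.

3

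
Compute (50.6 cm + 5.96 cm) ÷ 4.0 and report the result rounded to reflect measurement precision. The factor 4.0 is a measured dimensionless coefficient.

14 cm

50.6 cm + 5.96 cm = 56.56 cm; the sum is limited to 1 decimal place (3 s.f.).
Carrying full precision, 56.56 ÷ 4.0 = 14.14 cm; 4.0 has 2 s.f., so the result keeps min(3, 2) = 2 s.f.
Rounded to 2 significant figures: 14 cm.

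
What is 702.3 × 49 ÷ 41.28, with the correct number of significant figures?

8.3 × 10^2

702.3 × 49 ÷ 41.28 = 833.640988372…
Multiplication/division keeps the fewest significant figures: 702.3 → 4 s.f., 49 → 2 s.f., 41.28 → 4 s.f.; limit is 2.
Rounded to 2 significant figures: 8.3 × 10^2.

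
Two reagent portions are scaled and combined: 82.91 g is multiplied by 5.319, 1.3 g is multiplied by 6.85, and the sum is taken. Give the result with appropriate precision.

82.91 × 5.319 = 440.99829 → 441.0 g (4 s.f., last digit at the 10^-1 place).
1.3 × 6.85 = 8.905 → 8.9 g (2 s.f., last digit at the 10^-1 place).
Sum: 449.90329 g; keep the coarser place, 10^-1.
Result: 449.9 g.

449.9 g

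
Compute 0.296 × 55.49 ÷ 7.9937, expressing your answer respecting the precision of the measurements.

2.05

0.296 × 55.49 ÷ 7.9937 = 2.05474811414…
Multiplication/division keeps the fewest significant figures: 0.296 → 3 s.f., 55.49 → 4 s.f., 7.9937 → 5 s.f.; limit is 3.
Rounded to 3 significant figures: 2.05.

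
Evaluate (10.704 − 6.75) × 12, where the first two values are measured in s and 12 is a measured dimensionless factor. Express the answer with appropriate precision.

47 s

10.704 s − 6.75 s = 3.954 s; the difference is limited to 2 decimal places (3 s.f.).
Carrying full precision, 3.954 × 12 = 47.448 s; 12 has 2 s.f., so the result keeps min(3, 2) = 2 s.f.
Rounded to 2 significant figures: 47 s.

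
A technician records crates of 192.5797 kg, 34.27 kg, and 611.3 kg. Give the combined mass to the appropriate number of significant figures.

838.1 kg

192.5797 kg + 34.27 kg + 611.3 kg = 838.1497 kg.
Addition/subtraction keeps the fewest decimal places: 192.5797 → 4 decimal places, 34.27 → 2 decimal places, 611.3 → 1 decimal place; limit is 1.
Rounded to 1 decimal place: 838.1 kg.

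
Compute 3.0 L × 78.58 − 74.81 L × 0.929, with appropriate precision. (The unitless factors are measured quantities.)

3.0 × 78.58 = 235.74 → 2.4 × 10² L (2 s.f., last digit at the 10^1 place).
74.81 × 0.929 = 69.49849 → 69.5 L (3 s.f., last digit at the 10^-1 place).
Difference: 166.24151 L; keep the coarser place, 10^1.
Result: 1.7 × 10² L.

1.7 × 10² L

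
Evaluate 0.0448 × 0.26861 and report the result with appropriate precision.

0.0448 × 0.26861 = 0.012033728
Multiplication/division keeps the fewest significant figures: 0.0448 → 3 s.f., 0.26861 → 5 s.f.; limit is 3.
Rounded to 3 significant figures: 0.0120.

0.0120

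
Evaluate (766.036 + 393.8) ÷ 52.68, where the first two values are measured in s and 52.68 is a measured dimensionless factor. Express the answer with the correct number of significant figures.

22.02 s

766.036 s + 393.8 s = 1159.836 s; the sum is limited to 1 decimal place (5 s.f.).
Carrying full precision, 1159.836 ÷ 52.68 = 22.0166287016… s; 52.68 has 4 s.f., so the result keeps min(5, 4) = 4 s.f.
Rounded to 4 significant figures: 22.02 s.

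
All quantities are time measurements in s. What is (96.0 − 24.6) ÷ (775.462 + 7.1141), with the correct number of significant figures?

96.0 − 24.6 = 71.4, limited to 1 d.p. → 3 s.f.; 775.462 + 7.1141 = 782.5761, limited to 3 d.p. → 6 s.f.
Carrying full precision, 71.4 ÷ 782.5761 = 0.0912371333599…; keep min(3, 6) = 3 s.f.
Rounded to 3 significant figures: 9.12 × 10^-2.

9.12 × 10^-2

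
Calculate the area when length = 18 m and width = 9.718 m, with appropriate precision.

area = 18 m × 9.718 m = 174.924 m².
18 has 2 significant figures; 9.718 has 4.
Division/multiplication keeps the fewest: 2 significant figures.
Rounded: 1.7 × 10² m².

1.7 × 10² m²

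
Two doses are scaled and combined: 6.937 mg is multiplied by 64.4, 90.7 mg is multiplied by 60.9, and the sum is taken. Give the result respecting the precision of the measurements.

5.97 × 10^3 mg

6.937 × 64.4 = 446.7428 → 4.47 × 10^2 mg (3 s.f., last digit at the 10^0 place).
90.7 × 60.9 = 5523.63 → 5.52 × 10^3 mg (3 s.f., last digit at the 10^1 place).
Sum: 5970.3728 mg; keep the coarser place, 10^1.
Result: 5.97 × 10^3 mg.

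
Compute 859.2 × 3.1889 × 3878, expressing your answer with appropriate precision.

859.2 × 3.1889 × 3878 = 10625343.3686…
Multiplication/division keeps the fewest significant figures: 859.2 → 4 s.f., 3.1889 → 5 s.f., 3878 → 4 s.f.; limit is 4.
Rounded to 4 significant figures: 1.063 × 10⁷.

1.063 × 10⁷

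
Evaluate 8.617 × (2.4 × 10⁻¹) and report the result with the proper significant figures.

2.1

8.617 × (2.4 × 10⁻¹) = 2.06808
Multiplication/division keeps the fewest significant figures: 8.617 → 4 s.f., 2.4 × 10⁻¹ → 2 s.f.; limit is 2.
Rounded to 2 significant figures: 2.1.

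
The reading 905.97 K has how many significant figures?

5

905.97: zeros between nonzero digits are significant.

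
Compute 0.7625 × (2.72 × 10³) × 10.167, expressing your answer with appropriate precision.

2.11 × 10⁴

0.7625 × (2.72 × 10³) × 10.167 = 21086.358
Multiplication/division keeps the fewest significant figures: 0.7625 → 4 s.f., 2.72 × 10³ → 3 s.f., 10.167 → 5 s.f.; limit is 3.
Rounded to 3 significant figures: 2.11 × 10⁴.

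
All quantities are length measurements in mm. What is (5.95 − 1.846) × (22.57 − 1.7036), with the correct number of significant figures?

85.6 mm²

5.95 − 1.846 = 4.104, limited to 2 d.p. → 3 s.f.; 22.57 − 1.7036 = 20.8664, limited to 2 d.p. → 4 s.f.
Carrying full precision, 4.104 × 20.8664 = 85.6357056; keep min(3, 4) = 3 s.f.
Rounded to 3 significant figures: 85.6 mm².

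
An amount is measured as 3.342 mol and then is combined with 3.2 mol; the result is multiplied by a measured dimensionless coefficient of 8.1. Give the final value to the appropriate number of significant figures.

3.342 mol + 3.2 mol = 6.542 mol; the sum is limited to 1 decimal place (2 s.f.).
Carrying full precision, 6.542 × 8.1 = 52.9902 mol; 8.1 has 2 s.f., so the result keeps min(2, 2) = 2 s.f.
Rounded to 2 significant figures: 53 mol.

53 mol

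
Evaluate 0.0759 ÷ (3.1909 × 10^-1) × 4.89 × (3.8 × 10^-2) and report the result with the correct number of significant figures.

0.044

0.0759 ÷ (3.1909 × 10^-1) × 4.89 × (3.8 × 10^-2) = 0.0441998746435…
Multiplication/division keeps the fewest significant figures: 0.0759 → 3 s.f., 3.1909 × 10^-1 → 5 s.f., 4.89 → 3 s.f., 3.8 × 10^-2 → 2 s.f.; limit is 2.
Rounded to 2 significant figures: 0.044.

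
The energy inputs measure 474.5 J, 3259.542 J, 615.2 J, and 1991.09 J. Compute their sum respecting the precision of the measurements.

6340.3 J

474.5 J + 3259.542 J + 615.2 J + 1991.09 J = 6340.332 J.
Addition/subtraction keeps the fewest decimal places: 474.5 → 1 decimal place, 3259.542 → 3 decimal places, 615.2 → 1 decimal place, 1991.09 → 2 decimal places; limit is 1.
Rounded to 1 decimal place: 6340.3 J.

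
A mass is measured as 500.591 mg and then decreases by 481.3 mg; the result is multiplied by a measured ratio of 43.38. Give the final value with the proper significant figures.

500.591 mg − 481.3 mg = 19.291 mg; the difference is limited to 1 decimal place (3 s.f.).
Carrying full precision, 19.291 × 43.38 = 836.84358 mg; 43.38 has 4 s.f., so the result keeps min(3, 4) = 3 s.f.
Rounded to 3 significant figures: 837 mg.

837 mg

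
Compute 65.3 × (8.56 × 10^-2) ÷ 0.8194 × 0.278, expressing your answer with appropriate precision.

65.3 × (8.56 × 10^-2) ÷ 0.8194 × 0.278 = 1.89642548206…
Multiplication/division keeps the fewest significant figures: 65.3 → 3 s.f., 8.56 × 10^-2 → 3 s.f., 0.8194 → 4 s.f., 0.278 → 3 s.f.; limit is 3.
Rounded to 3 significant figures: 1.90.

1.90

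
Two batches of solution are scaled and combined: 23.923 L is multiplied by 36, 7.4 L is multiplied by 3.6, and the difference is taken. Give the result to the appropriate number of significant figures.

23.923 × 36 = 861.228 → 8.6 × 10^2 L (2 s.f., last digit at the 10^1 place).
7.4 × 3.6 = 26.64 → 27 L (2 s.f., last digit at the 10^0 place).
Difference: 834.588 L; keep the coarser place, 10^1.
Result: 8.3 × 10^2 L.

8.3 × 10^2 L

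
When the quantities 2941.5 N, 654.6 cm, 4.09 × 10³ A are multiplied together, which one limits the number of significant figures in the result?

2941.5 N → 5 s.f.; 654.6 cm → 4 s.f.; 4.09 × 10³ A → 3 s.f.
The fewest is 3 significant figures, from 4.09 × 10³ A.

4.09 × 10³ A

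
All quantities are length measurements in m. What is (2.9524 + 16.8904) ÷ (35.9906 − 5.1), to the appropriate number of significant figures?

0.642

2.9524 + 16.8904 = 19.8428, limited to 4 d.p. → 6 s.f.; 35.9906 − 5.1 = 30.8906, limited to 1 d.p. → 3 s.f.
Carrying full precision, 19.8428 ÷ 30.8906 = 0.642357221938…; keep min(6, 3) = 3 s.f.
Rounded to 3 significant figures: 0.642.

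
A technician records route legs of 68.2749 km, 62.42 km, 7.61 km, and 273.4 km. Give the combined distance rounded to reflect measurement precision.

411.7 km

68.2749 km + 62.42 km + 7.61 km + 273.4 km = 411.7049 km.
Addition/subtraction keeps the fewest decimal places: 68.2749 → 4 decimal places, 62.42 → 2 decimal places, 7.61 → 2 decimal places, 273.4 → 1 decimal place; limit is 1.
Rounded to 1 decimal place: 411.7 km.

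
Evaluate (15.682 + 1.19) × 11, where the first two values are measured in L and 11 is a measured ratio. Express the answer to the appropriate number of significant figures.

15.682 L + 1.19 L = 16.872 L; the sum is limited to 2 decimal places (4 s.f.).
Carrying full precision, 16.872 × 11 = 185.592 L; 11 has 2 s.f., so the result keeps min(4, 2) = 2 s.f.
Rounded to 2 significant figures: 1.9 × 10^2 L.

1.9 × 10^2 L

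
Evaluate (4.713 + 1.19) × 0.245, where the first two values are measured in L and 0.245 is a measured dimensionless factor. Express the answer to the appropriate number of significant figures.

1.45 L

4.713 L + 1.19 L = 5.903 L; the sum is limited to 2 decimal places (3 s.f.).
Carrying full precision, 5.903 × 0.245 = 1.446235 L; 0.245 has 3 s.f., so the result keeps min(3, 3) = 3 s.f.
Rounded to 3 significant figures: 1.45 L.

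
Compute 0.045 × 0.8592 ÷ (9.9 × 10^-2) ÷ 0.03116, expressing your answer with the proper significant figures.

13

0.045 × 0.8592 ÷ (9.9 × 10^-2) ÷ 0.03116 = 12.5335511728…
Multiplication/division keeps the fewest significant figures: 0.045 → 2 s.f., 0.8592 → 4 s.f., 9.9 × 10^-2 → 2 s.f., 0.03116 → 4 s.f.; limit is 2.
Rounded to 2 significant figures: 13.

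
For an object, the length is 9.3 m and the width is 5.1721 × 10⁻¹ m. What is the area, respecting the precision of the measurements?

area = 9.3 m × 5.1721 × 10⁻¹ m = 4.810053 m².
9.3 has 2 significant figures; 5.1721 × 10⁻¹ has 5.
Division/multiplication keeps the fewest: 2 significant figures.
Rounded: 4.8 m².

4.8 m²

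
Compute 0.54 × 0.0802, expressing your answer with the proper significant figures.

0.043

0.54 × 0.0802 = 0.043308
Multiplication/division keeps the fewest significant figures: 0.54 → 2 s.f., 0.0802 → 3 s.f.; limit is 2.
Rounded to 2 significant figures: 0.043.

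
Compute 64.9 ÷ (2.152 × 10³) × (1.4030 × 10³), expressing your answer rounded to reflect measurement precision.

64.9 ÷ (2.152 × 10³) × (1.4030 × 10³) = 42.3116635688…
Multiplication/division keeps the fewest significant figures: 64.9 → 3 s.f., 2.152 × 10³ → 4 s.f., 1.4030 × 10³ → 5 s.f.; limit is 3.
Rounded to 3 significant figures: 42.3.

42.3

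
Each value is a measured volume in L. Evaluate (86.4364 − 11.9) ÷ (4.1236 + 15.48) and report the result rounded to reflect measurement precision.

3.80

86.4364 − 11.9 = 74.5364, limited to 1 d.p. → 3 s.f.; 4.1236 + 15.48 = 19.6036, limited to 2 d.p. → 4 s.f.
Carrying full precision, 74.5364 ÷ 19.6036 = 3.80217919158…; keep min(3, 4) = 3 s.f.
Rounded to 3 significant figures: 3.80.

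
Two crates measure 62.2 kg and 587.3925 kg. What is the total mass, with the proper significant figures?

62.2 kg + 587.3925 kg = 649.5925 kg.
Addition/subtraction keeps the fewest decimal places: 62.2 → 1 decimal place, 587.3925 → 4 decimal places; limit is 1.
Rounded to 1 decimal place: 649.6 kg.

649.6 kg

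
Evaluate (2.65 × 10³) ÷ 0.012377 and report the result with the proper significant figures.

(2.65 × 10³) ÷ 0.012377 = 214106.81102…
Multiplication/division keeps the fewest significant figures: 2.65 × 10³ → 3 s.f., 0.012377 → 5 s.f.; limit is 3.
Rounded to 3 significant figures: 2.14 × 10⁵.

2.14 × 10⁵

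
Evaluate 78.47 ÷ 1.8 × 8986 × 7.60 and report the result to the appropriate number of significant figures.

78.47 ÷ 1.8 × 8986 × 7.60 = 2977221.55111…
Multiplication/division keeps the fewest significant figures: 78.47 → 4 s.f., 1.8 → 2 s.f., 8986 → 4 s.f., 7.60 → 3 s.f.; limit is 2.
Rounded to 2 significant figures: 3.0 × 10⁶.

3.0 × 10⁶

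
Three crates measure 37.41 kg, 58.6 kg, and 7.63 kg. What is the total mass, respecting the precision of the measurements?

103.6 kg

37.41 kg + 58.6 kg + 7.63 kg = 103.64 kg.
Addition/subtraction keeps the fewest decimal places: 37.41 → 2 decimal places, 58.6 → 1 decimal place, 7.63 → 2 decimal places; limit is 1.
Rounded to 1 decimal place: 103.6 kg.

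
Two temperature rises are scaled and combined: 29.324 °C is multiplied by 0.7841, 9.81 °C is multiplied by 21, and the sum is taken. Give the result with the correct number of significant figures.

29.324 × 0.7841 = 22.9929484 → 22.99 °C (4 s.f., last digit at the 10^-2 place).
9.81 × 21 = 206.01 → 2.1 × 10² °C (2 s.f., last digit at the 10^1 place).
Sum: 229.0029484 °C; keep the coarser place, 10^1.
Result: 2.3 × 10² °C.

2.3 × 10² °C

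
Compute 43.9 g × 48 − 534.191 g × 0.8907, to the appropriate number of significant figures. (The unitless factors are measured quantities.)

43.9 × 48 = 2107.2 → 2.1 × 10³ g (2 s.f., last digit at the 10^2 place).
534.191 × 0.8907 = 475.8039237 → 475.8 g (4 s.f., last digit at the 10^-1 place).
Difference: 1631.3960763 g; keep the coarser place, 10^2.
Result: 1.6 × 10³ g.

1.6 × 10³ g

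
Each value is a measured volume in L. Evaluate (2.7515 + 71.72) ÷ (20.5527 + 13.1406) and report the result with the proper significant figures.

2.210

2.7515 + 71.72 = 74.4715, limited to 2 d.p. → 4 s.f.; 20.5527 + 13.1406 = 33.6933, limited to 4 d.p. → 6 s.f.
Carrying full precision, 74.4715 ÷ 33.6933 = 2.21027622702…; keep min(4, 6) = 4 s.f.
Rounded to 4 significant figures: 2.210.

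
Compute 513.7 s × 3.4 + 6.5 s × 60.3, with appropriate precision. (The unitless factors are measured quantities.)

2.1 × 10^3 s

513.7 × 3.4 = 1746.58 → 1.7 × 10^3 s (2 s.f., last digit at the 10^2 place).
6.5 × 60.3 = 391.95 → 3.9 × 10^2 s (2 s.f., last digit at the 10^1 place).
Sum: 2138.53 s; keep the coarser place, 10^2.
Result: 2.1 × 10^3 s.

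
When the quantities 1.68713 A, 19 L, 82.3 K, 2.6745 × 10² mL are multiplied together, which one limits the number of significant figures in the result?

1.68713 A → 6 s.f.; 19 L → 2 s.f.; 82.3 K → 3 s.f.; 2.6745 × 10² mL → 5 s.f.
The fewest is 2 significant figures, from 19 L.

19 L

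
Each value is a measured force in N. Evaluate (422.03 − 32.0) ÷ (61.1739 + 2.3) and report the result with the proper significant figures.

422.03 − 32.0 = 390.03, limited to 1 d.p. → 4 s.f.; 61.1739 + 2.3 = 63.4739, limited to 1 d.p. → 3 s.f.
Carrying full precision, 390.03 ÷ 63.4739 = 6.14473035374…; keep min(4, 3) = 3 s.f.
Rounded to 3 significant figures: 6.14.

6.14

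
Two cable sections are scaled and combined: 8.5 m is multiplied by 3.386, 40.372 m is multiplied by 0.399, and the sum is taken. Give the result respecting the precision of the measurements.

8.5 × 3.386 = 28.781 → 29 m (2 s.f., last digit at the 10^0 place).
40.372 × 0.399 = 16.108428 → 16.1 m (3 s.f., last digit at the 10^-1 place).
Sum: 44.889428 m; keep the coarser place, 10^0.
Result: 45 m.

45 m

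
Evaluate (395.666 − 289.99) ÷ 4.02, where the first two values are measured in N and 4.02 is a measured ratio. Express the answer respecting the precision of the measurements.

395.666 N − 289.99 N = 105.676 N; the difference is limited to 2 decimal places (5 s.f.).
Carrying full precision, 105.676 ÷ 4.02 = 26.2875621891… N; 4.02 has 3 s.f., so the result keeps min(5, 3) = 3 s.f.
Rounded to 3 significant figures: 26.3 N.

26.3 N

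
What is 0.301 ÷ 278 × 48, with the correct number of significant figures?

0.301 ÷ 278 × 48 = 0.0519712230216…
Multiplication/division keeps the fewest significant figures: 0.301 → 3 s.f., 278 → 3 s.f., 48 → 2 s.f.; limit is 2.
Rounded to 2 significant figures: 0.052.

0.052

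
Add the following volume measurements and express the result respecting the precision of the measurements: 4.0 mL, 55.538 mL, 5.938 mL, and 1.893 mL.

4.0 mL + 55.538 mL + 5.938 mL + 1.893 mL = 67.369 mL.
Addition/subtraction keeps the fewest decimal places: 4.0 → 1 decimal place, 55.538 → 3 decimal places, 5.938 → 3 decimal places, 1.893 → 3 decimal places; limit is 1.
Rounded to 1 decimal place: 67.4 mL.

67.4 mL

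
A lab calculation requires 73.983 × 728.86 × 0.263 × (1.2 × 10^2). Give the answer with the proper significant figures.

1.7 × 10^6

73.983 × 728.86 × 0.263 × (1.2 × 10^2) = 1701817.75043…
Multiplication/division keeps the fewest significant figures: 73.983 → 5 s.f., 728.86 → 5 s.f., 0.263 → 3 s.f., 1.2 × 10^2 → 2 s.f.; limit is 2.
Rounded to 2 significant figures: 1.7 × 10^6.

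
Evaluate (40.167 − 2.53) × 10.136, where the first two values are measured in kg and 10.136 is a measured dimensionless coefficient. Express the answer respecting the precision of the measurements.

381.5 kg

40.167 kg − 2.53 kg = 37.637 kg; the difference is limited to 2 decimal places (4 s.f.).
Carrying full precision, 37.637 × 10.136 = 381.488632 kg; 10.136 has 5 s.f., so the result keeps min(4, 5) = 4 s.f.
Rounded to 4 significant figures: 381.5 kg.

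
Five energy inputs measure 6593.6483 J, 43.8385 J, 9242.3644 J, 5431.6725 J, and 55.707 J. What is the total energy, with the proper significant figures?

6593.6483 J + 43.8385 J + 9242.3644 J + 5431.6725 J + 55.707 J = 21367.2307 J.
Addition/subtraction keeps the fewest decimal places: 6593.6483 → 4 decimal places, 43.8385 → 4 decimal places, 9242.3644 → 4 decimal places, 5431.6725 → 4 decimal places, 55.707 → 3 decimal places; limit is 3.
Rounded to 3 decimal places: 21367.231 J.

21367.231 J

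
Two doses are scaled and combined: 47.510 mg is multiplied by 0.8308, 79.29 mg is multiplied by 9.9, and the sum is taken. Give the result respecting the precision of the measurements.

8.2 × 10^2 mg

47.510 × 0.8308 = 39.471308 → 39.47 mg (4 s.f., last digit at the 10^-2 place).
79.29 × 9.9 = 784.971 → 7.8 × 10^2 mg (2 s.f., last digit at the 10^1 place).
Sum: 824.442308 mg; keep the coarser place, 10^1.
Result: 8.2 × 10^2 mg.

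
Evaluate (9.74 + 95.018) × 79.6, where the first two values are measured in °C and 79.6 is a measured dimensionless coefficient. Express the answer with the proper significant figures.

9.74 °C + 95.018 °C = 104.758 °C; the sum is limited to 2 decimal places (5 s.f.).
Carrying full precision, 104.758 × 79.6 = 8338.7368 °C; 79.6 has 3 s.f., so the result keeps min(5, 3) = 3 s.f.
Rounded to 3 significant figures: 8.34 × 10^3 °C.

8.34 × 10^3 °C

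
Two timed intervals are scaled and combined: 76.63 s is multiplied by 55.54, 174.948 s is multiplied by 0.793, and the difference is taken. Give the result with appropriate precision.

76.63 × 55.54 = 4256.0302 → 4256 s (4 s.f., last digit at the 10^0 place).
174.948 × 0.793 = 138.733764 → 1.39 × 10^2 s (3 s.f., last digit at the 10^0 place).
Difference: 4117.296436 s; keep the coarser place, 10^0.
Result: 4117 s.

4117 s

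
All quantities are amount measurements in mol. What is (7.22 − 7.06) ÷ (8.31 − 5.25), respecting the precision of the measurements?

0.052

7.22 − 7.06 = 0.16, limited to 2 d.p. → 2 s.f.; 8.31 − 5.25 = 3.06, limited to 2 d.p. → 3 s.f.
Carrying full precision, 0.16 ÷ 3.06 = 0.0522875816993…; keep min(2, 3) = 2 s.f.
Rounded to 2 significant figures: 0.052.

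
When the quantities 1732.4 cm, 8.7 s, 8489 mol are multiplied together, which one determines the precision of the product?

1732.4 cm → 5 s.f.; 8.7 s → 2 s.f.; 8489 mol → 4 s.f.
The fewest is 2 significant figures, from 8.7 s.

8.7 s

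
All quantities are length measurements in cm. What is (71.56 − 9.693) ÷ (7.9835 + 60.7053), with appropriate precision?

0.9007

71.56 − 9.693 = 61.867, limited to 2 d.p. → 4 s.f.; 7.9835 + 60.7053 = 68.6888, limited to 4 d.p. → 6 s.f.
Carrying full precision, 61.867 ÷ 68.6888 = 0.90068541014…; keep min(4, 6) = 4 s.f.
Rounded to 4 significant figures: 0.9007.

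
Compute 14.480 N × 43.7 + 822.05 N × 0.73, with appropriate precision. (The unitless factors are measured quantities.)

1.23 × 10³ N

14.480 × 43.7 = 632.776 → 633 N (3 s.f., last digit at the 10^0 place).
822.05 × 0.73 = 600.0965 → 6.0 × 10² N (2 s.f., last digit at the 10^1 place).
Sum: 1232.8725 N; keep the coarser place, 10^1.
Result: 1.23 × 10³ N.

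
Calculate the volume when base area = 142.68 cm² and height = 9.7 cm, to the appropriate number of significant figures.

volume = 142.68 cm² × 9.7 cm = 1383.996 cm³.
142.68 has 5 significant figures; 9.7 has 2.
Division/multiplication keeps the fewest: 2 significant figures.
Rounded: 1.4 × 10^3 cm³.

1.4 × 10^3 cm³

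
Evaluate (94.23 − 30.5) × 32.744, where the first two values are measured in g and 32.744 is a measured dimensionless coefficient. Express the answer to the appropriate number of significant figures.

94.23 g − 30.5 g = 63.73 g; the difference is limited to 1 decimal place (3 s.f.).
Carrying full precision, 63.73 × 32.744 = 2086.77512 g; 32.744 has 5 s.f., so the result keeps min(3, 5) = 3 s.f.
Rounded to 3 significant figures: 2.09 × 10^3 g.

2.09 × 10^3 g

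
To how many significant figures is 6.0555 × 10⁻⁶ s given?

5

6.0555 × 10⁻⁶: in scientific notation every digit of the coefficient is significant.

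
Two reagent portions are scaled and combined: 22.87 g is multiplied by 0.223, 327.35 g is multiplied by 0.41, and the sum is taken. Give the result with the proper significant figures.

22.87 × 0.223 = 5.10001 → 5.10 g (3 s.f., last digit at the 10^-2 place).
327.35 × 0.41 = 134.2135 → 1.3 × 10² g (2 s.f., last digit at the 10^1 place).
Sum: 139.31351 g; keep the coarser place, 10^1.
Result: 1.4 × 10² g.

1.4 × 10² g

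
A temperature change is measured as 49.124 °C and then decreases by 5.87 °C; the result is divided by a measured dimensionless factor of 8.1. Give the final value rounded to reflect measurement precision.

5.3 °C

49.124 °C − 5.87 °C = 43.254 °C; the difference is limited to 2 decimal places (4 s.f.).
Carrying full precision, 43.254 ÷ 8.1 = 5.34 °C; 8.1 has 2 s.f., so the result keeps min(4, 2) = 2 s.f.
Rounded to 2 significant figures: 5.3 °C.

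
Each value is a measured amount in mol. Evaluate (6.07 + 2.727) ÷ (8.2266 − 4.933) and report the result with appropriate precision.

6.07 + 2.727 = 8.797, limited to 2 d.p. → 3 s.f.; 8.2266 − 4.933 = 3.2936, limited to 3 d.p. → 4 s.f.
Carrying full precision, 8.797 ÷ 3.2936 = 2.6709375759…; keep min(3, 4) = 3 s.f.
Rounded to 3 significant figures: 2.67.

2.67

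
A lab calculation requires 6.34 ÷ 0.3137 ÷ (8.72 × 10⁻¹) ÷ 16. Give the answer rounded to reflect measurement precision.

1.4

6.34 ÷ 0.3137 ÷ (8.72 × 10⁻¹) ÷ 16 = 1.44856594713…
Multiplication/division keeps the fewest significant figures: 6.34 → 3 s.f., 0.3137 → 4 s.f., 8.72 × 10⁻¹ → 3 s.f., 16 → 2 s.f.; limit is 2.
Rounded to 2 significant figures: 1.4.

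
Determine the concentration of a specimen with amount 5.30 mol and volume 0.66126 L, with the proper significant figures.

8.02 mol/L

concentration = 5.30 mol ÷ 0.66126 L = 8.01500166349… mol/L.
5.30 has 3 significant figures; 0.66126 has 5.
Division/multiplication keeps the fewest: 3 significant figures.
Rounded: 8.02 mol/L.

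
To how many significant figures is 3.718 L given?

3.718: every digit is nonzero and significant.

4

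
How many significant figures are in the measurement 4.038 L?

4

4.038: zeros between nonzero digits are significant.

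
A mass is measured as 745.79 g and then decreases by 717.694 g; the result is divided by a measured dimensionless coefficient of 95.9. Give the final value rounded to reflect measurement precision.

745.79 g − 717.694 g = 28.096 g; the difference is limited to 2 decimal places (4 s.f.).
Carrying full precision, 28.096 ÷ 95.9 = 0.292971845673… g; 95.9 has 3 s.f., so the result keeps min(4, 3) = 3 s.f.
Rounded to 3 significant figures: 0.293 g.

0.293 g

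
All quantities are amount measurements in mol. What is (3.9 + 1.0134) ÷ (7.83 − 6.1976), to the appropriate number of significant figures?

3.9 + 1.0134 = 4.9134, limited to 1 d.p. → 2 s.f.; 7.83 − 6.1976 = 1.6324, limited to 2 d.p. → 3 s.f.
Carrying full precision, 4.9134 ÷ 1.6324 = 3.00992403823…; keep min(2, 3) = 2 s.f.
Rounded to 2 significant figures: 3.0.

3.0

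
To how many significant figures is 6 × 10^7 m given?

1

6 × 10^7: in scientific notation every digit of the coefficient is significant.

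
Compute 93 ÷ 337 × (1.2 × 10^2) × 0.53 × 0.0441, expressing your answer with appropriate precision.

0.77

93 ÷ 337 × (1.2 × 10^2) × 0.53 × 0.0441 = 0.77401388724…
Multiplication/division keeps the fewest significant figures: 93 → 2 s.f., 337 → 3 s.f., 1.2 × 10^2 → 2 s.f., 0.53 → 2 s.f., 0.0441 → 3 s.f.; limit is 2.
Rounded to 2 significant figures: 0.77.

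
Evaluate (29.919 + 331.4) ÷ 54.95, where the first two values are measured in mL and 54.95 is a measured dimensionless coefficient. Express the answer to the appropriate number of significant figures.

29.919 mL + 331.4 mL = 361.319 mL; the sum is limited to 1 decimal place (4 s.f.).
Carrying full precision, 361.319 ÷ 54.95 = 6.57541401274… mL; 54.95 has 4 s.f., so the result keeps min(4, 4) = 4 s.f.
Rounded to 4 significant figures: 6.575 mL.

6.575 mL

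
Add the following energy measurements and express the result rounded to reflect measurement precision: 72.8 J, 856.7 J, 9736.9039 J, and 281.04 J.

72.8 J + 856.7 J + 9736.9039 J + 281.04 J = 10947.4439 J.
Addition/subtraction keeps the fewest decimal places: 72.8 → 1 decimal place, 856.7 → 1 decimal place, 9736.9039 → 4 decimal places, 281.04 → 2 decimal places; limit is 1.
Rounded to 1 decimal place: 10947.4 J.

10947.4 J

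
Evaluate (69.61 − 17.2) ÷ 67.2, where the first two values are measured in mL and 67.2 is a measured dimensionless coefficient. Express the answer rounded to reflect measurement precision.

69.61 mL − 17.2 mL = 52.41 mL; the difference is limited to 1 decimal place (3 s.f.).
Carrying full precision, 52.41 ÷ 67.2 = 0.779910714286… mL; 67.2 has 3 s.f., so the result keeps min(3, 3) = 3 s.f.
Rounded to 3 significant figures: 7.80 × 10^-1 mL.

7.80 × 10^-1 mL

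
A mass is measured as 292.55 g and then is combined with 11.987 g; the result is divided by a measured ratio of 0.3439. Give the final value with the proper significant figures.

885.5 g

292.55 g + 11.987 g = 304.537 g; the sum is limited to 2 decimal places (5 s.f.).
Carrying full precision, 304.537 ÷ 0.3439 = 885.539400989… g; 0.3439 has 4 s.f., so the result keeps min(5, 4) = 4 s.f.
Rounded to 4 significant figures: 885.5 g.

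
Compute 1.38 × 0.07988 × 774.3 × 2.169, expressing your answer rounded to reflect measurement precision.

1.38 × 0.07988 × 774.3 × 2.169 = 185.13390165…
Multiplication/division keeps the fewest significant figures: 1.38 → 3 s.f., 0.07988 → 4 s.f., 774.3 → 4 s.f., 2.169 → 4 s.f.; limit is 3.
Rounded to 3 significant figures: 1.85 × 10².

1.85 × 10²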